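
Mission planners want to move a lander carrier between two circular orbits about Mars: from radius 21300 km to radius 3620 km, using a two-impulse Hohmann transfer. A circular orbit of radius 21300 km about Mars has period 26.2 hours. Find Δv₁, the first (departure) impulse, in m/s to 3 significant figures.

From Kepler's third law T² = 4π²r³/μ at r = 21300 km, T = 26.2 hours = 26.2 × 3600 s = 94320 s: μ = 4π²r³/T² = 42883.6 km³/s².
The Hohmann ellipse has a_t = (r₁ + r₂)/2 = 12460 km.
Circular speed at r = 21300 km: v_c = √(μ/r) = 1.4189 km/s.
Vis-viva on the transfer ellipse at r = 21300 km gives v_t = √[μ(2/r − 1/a_t)] = 0.76481 km/s.
Δv₁ = |v_t − v_c| = |0.76481 − 1.4189| = 0.6541 km/s.

Δv₁ = 654 m/s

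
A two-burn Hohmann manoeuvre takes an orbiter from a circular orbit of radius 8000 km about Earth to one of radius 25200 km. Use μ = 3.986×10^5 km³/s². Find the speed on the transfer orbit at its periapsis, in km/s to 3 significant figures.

Transfer-ellipse semi-major axis a_t = (r₁ + r₂)/2 = (8000 + 25200)/2 = 16600 km.
The periapsis of the transfer ellipse is at r = 8000 km.
From the vis-viva equation, v = √[μ(2/r − 1/a_t)] = 8.697 km/s.

v = 8.70 km/s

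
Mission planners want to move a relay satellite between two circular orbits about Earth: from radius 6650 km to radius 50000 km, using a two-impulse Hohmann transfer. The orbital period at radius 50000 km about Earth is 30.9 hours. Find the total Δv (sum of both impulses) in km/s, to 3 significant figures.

From Kepler's third law T² = 4π²r³/μ at r = 50000 km, T = 30.9 hours = 30.9 × 3600 s = 1.1124×10^5 s: μ = 4π²r³/T² = 3.98793×10^5 km³/s².
Transfer-ellipse semi-major axis a_t = (r₁ + r₂)/2 = (6650 + 50000)/2 = 28325 km.
At r₁ the circular-orbit speed is v₁ = √(μ/r₁) = 7.7440 km/s.
On the transfer ellipse at r₁, vis-viva equation gives v_p = √[μ(2/r₁ − 1/a_t)] = 10.289 km/s.
First burn Δv₁ = |v_p − v₁| = 2.545 km/s.
At r₂, v₂ = √(μ/r₂) = 2.824 km/s.
Transfer-orbit speed at r₂: v_a = √[μ(2/r₂ − 1/a_t)] = 1.368 km/s.
Second burn Δv₂ = |v₂ − v_a| = 1.456 km/s.
Total Δv = Δv₁ + Δv₂ = 4.001 km/s.

Δv = 4.00 km/s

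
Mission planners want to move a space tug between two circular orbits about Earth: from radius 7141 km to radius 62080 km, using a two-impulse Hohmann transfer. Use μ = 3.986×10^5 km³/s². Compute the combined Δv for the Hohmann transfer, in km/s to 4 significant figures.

The Hohmann ellipse has a_t = (r₁ + r₂)/2 = 34610.5 km.
At r₁ the circular-orbit speed is v₁ = √(μ/r₁) = 7.4712 km/s.
On the transfer ellipse at r₁, v² = μ(2/r − 1/a) gives v_p = √[μ(2/r₁ − 1/a_t)] = 10.006 km/s.
First burn Δv₁ = |v_p − v₁| = 2.535 km/s.
Circular speed at r₂: v₂ = √(μ/r₂) = 2.534 km/s.
Transfer-orbit speed at r₂: v_a = √[μ(2/r₂ − 1/a_t)] = 1.151 km/s.
Second burn Δv₂ = |v₂ − v_a| = 1.383 km/s.
Δv = Δv₁ + Δv₂ = 2.535 + 1.383 = 3.918 km/s.

Δv = 3.918 km/s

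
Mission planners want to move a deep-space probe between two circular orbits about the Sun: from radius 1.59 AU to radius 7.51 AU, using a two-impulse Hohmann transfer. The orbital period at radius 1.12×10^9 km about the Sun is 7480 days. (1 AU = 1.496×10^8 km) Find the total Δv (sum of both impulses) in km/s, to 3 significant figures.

Δv = 11.2 km/s

From Kepler's third law T² = 4π²r³/μ at r = 1.12×10^9 km, T = 7480 days = 7480 × 86400 s = 6.46272×10^8 s: μ = 4π²r³/T² = 1.32795×10^11 km³/s².
In km: r₁ = 1.59 × 1.496×10^8 = 2.37864×10^8 km; r₂ = 7.51 × 1.496×10^8 = 1.123496×10^9 km.
Semi-major axis of the transfer orbit: a_t = (2.37864×10^8 + 1.123496×10^9)/2 = 6.8068×10^8 km.
Circular speed at r₁: v₁ = √(μ/r₁) = √(1.32795×10^11/2.37864×10^8) = 23.628 km/s.
On the transfer ellipse at r₁, v² = μ(2/r − 1/a) gives v_p = √[μ(2/r₁ − 1/a_t)] = 30.356 km/s.
First burn Δv₁ = |v_p − v₁| = 6.728 km/s.
At r₂, v₂ = √(μ/r₂) = 10.872 km/s.
Transfer-orbit speed at r₂: v_a = √[μ(2/r₂ − 1/a_t)] = 6.4269 km/s.
Second burn Δv₂ = |v₂ − v_a| = 4.445 km/s.
Total Δv = Δv₁ + Δv₂ = 11.17 km/s.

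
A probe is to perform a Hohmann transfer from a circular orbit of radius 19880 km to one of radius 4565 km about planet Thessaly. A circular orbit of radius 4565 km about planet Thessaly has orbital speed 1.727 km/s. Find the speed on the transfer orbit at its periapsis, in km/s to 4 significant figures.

v = 2.203 km/s

From the circular-orbit relation v² = μ/r at r = 4565 km: μ = v²r = (1.727)² × 4565 = 13615.2 km³/s².
Semi-major axis of the transfer orbit: a_t = (19880 + 4565)/2 = 12222.5 km.
At periapsis, r = 4565 km.
Vis-viva: v = √[μ(2/r − 1/a_t)] = √[13615.2 × (2/4565 − 1/12222.5)] = 2.203 km/s.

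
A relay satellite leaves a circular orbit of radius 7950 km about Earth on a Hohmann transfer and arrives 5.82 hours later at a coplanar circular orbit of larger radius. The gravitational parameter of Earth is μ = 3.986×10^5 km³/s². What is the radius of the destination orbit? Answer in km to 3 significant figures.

Transfer time t = 5.82 hours = 20952 s, and t = π√(a_t³/μ).
So a_t = (μ t²/π²)^(1/3) = (3.986×10^5 × (20952)² / π²)^(1/3) = 26075 km.
Since a_t = (r₁ + r₂)/2, r₂ = 2a_t − r₁ = 2×26075 − 7950 = 44200 km.

r₂ = 44200 km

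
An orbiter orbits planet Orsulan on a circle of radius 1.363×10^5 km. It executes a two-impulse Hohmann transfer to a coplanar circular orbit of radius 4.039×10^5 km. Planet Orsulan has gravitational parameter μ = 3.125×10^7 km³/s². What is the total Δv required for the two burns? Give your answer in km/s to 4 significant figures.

Semi-major axis of the transfer orbit: a_t = (1.363×10^5 + 4.039×10^5)/2 = 2.701×10^5 km.
Circular speed at r₁: v₁ = √(μ/r₁) = √(3.125×10^7/1.363×10^5) = 15.142 km/s.
Transfer-orbit speed at r₁ (vis-viva equation): v_p = √[μ(2/r₁ − 1/a_t)] = 18.516 km/s.
First burn Δv₁ = |v_p − v₁| = 3.374 km/s.
At r₂, v₂ = √(μ/r₂) = 8.796 km/s.
Transfer-orbit speed at r₂: v_a = √[μ(2/r₂ − 1/a_t)] = 6.248 km/s.
Second burn Δv₂ = |v₂ − v_a| = 2.548 km/s.
Δv = Δv₁ + Δv₂ = 3.374 + 2.548 = 5.922 km/s.

Δv = 5.922 km/s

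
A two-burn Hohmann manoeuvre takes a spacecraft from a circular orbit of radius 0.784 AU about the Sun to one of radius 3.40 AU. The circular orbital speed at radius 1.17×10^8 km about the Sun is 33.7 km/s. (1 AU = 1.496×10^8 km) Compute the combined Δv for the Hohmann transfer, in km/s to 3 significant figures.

Δv = 15.5 km/s

From the circular-orbit relation v² = μ/r at r = 1.17×10^8 km: μ = v²r = (33.7)² × 1.17×10^8 = 1.32876×10^11 km³/s².
In km: r₁ = 0.784 × 1.496×10^8 = 1.172864×10^8 km; r₂ = 3.40 × 1.496×10^8 = 5.0864×10^8 km.
Semi-major axis of the transfer orbit: a_t = (1.172864×10^8 + 5.0864×10^8)/2 = 3.129632×10^8 km.
At r₁ the circular-orbit speed is v₁ = √(μ/r₁) = 33.659 km/s.
On the transfer ellipse at r₁, vis-viva gives v_p = √[μ(2/r₁ − 1/a_t)] = 42.910 km/s.
First burn Δv₁ = |v_p − v₁| = 9.251 km/s.
Circular speed at r₂: v₂ = √(μ/r₂) = 16.1628 km/s.
Transfer-orbit speed at r₂: v_a = √[μ(2/r₂ − 1/a_t)] = 9.89452 km/s.
Second burn Δv₂ = |v₂ − v_a| = 6.268 km/s.
Δv = Δv₁ + Δv₂ = 9.251 + 6.268 = 15.52 km/s.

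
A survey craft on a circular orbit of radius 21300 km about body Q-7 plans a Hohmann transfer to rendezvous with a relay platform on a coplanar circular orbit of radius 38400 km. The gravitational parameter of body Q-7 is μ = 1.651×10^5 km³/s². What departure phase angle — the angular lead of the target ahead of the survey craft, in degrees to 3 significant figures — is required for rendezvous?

φ = 56.6°

Transfer-ellipse semi-major axis a_t = (r₁ + r₂)/2 = (21300 + 38400)/2 = 29850 km.
The half-period of the transfer ellipse is t = π√(a_t³/μ) = 39870 s.
The target's mean motion on its circular orbit is ω₂ = √(μ/r₂³) = 5.400×10^-5 rad/s.
Angle swept by the target during transfer: ω₂·t = 2.153 rad = 123.4°.
The survey craft traverses 180° on the transfer ellipse, so the target must lead by 180° − 123.4° = 56.6°.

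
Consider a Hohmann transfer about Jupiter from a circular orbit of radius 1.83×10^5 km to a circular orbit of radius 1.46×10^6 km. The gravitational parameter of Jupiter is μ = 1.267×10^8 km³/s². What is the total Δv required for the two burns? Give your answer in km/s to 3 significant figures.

Δv = 13.7 km/s

The Hohmann ellipse has a_t = (r₁ + r₂)/2 = 8.215×10^5 km.
At r₁ the circular-orbit speed is v₁ = √(μ/r₁) = 26.3125 km/s.
Transfer-orbit speed at r₁ (vis-viva): v_p = √[μ(2/r₁ − 1/a_t)] = 35.0780 km/s.
First burn Δv₁ = |v_p − v₁| = 8.7655 km/s.
Circular speed at r₂: v₂ = √(μ/r₂) = 9.315622 km/s.
Transfer-orbit speed at r₂: v_a = √[μ(2/r₂ − 1/a_t)] = 4.396769 km/s.
Second burn Δv₂ = |v₂ − v_a| = 4.9189 km/s.
Δv = Δv₁ + Δv₂ = 8.7655 + 4.9189 = 13.68 km/s.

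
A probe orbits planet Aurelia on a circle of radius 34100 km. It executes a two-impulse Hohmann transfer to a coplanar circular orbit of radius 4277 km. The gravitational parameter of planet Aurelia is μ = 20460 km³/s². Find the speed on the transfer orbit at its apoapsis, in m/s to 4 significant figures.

Semi-major axis of the transfer orbit: a_t = (34100 + 4277)/2 = 19188.5 km.
The apoapsis of the transfer ellipse is at r = 34100 km.
Vis-viva: v = √[μ(2/r − 1/a_t)] = √[20460 × (2/34100 − 1/19188.5)] = 0.3657 km/s.

v = 365.7 m/s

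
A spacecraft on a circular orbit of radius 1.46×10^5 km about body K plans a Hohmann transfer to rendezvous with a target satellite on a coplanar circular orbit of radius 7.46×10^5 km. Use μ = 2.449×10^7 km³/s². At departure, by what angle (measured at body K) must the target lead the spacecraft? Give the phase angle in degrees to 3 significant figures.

φ = 96.8°

Semi-major axis of the transfer orbit: a_t = (1.460×10^5 + 7.460×10^5)/2 = 4.460×10^5 km.
The half-period of the transfer ellipse is t = π√(a_t³/μ) = 1.891×10^5 s.
Target angular speed ω₂ = √(μ/r₂³) = 7.680×10^-6 rad/s.
Angle swept by the target during transfer: ω₂·t = 1.4523 rad = 83.21°.
The spacecraft traverses 180° on the transfer ellipse, so the target must lead by 180° − 83.21° = 96.8°.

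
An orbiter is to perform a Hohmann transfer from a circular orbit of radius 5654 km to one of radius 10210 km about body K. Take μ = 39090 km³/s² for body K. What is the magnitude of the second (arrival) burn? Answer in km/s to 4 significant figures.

Δv₂ = 0.3047 km/s

The Hohmann ellipse has a_t = (r₁ + r₂)/2 = 7932 km.
On the circular orbit at r = 10210 km, v_c = √(μ/r) = 1.9567 km/s.
Vis-viva on the transfer ellipse at r = 10210 km gives v_t = √[μ(2/r − 1/a_t)] = 1.6520 km/s.
Δv₂ = |v_t − v_c| = |1.6520 − 1.9567| = 0.3047 km/s.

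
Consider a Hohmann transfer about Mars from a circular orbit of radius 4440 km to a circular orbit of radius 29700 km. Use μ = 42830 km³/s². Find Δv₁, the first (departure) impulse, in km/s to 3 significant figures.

Δv₁ = 0.991 km/s

Semi-major axis of the transfer orbit: a_t = (4440 + 29700)/2 = 17070 km.
Circular speed at r = 4440 km: v_c = √(μ/r) = 3.1059 km/s.
Transfer-orbit speed at the same r (vis-viva, a = a_t): v_t = √[μ(2/r − 1/a_t)] = 4.0968 km/s.
Δv₁ = |v_t − v_c| = |4.0968 − 3.1059| = 0.9909 km/s.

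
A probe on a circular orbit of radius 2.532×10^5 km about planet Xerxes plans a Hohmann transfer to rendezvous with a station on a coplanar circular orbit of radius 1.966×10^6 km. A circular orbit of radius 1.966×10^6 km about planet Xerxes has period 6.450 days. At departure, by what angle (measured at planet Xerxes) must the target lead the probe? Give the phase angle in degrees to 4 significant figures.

From Kepler's third law T² = 4π²r³/μ at r = 1.966×10^6 km, T = 6.450 days = 6.450 × 86400 s = 5.5728×10^5 s: μ = 4π²r³/T² = 9.65969×10^8 km³/s².
The Hohmann ellipse has a_t = (r₁ + r₂)/2 = 1.1096×10^6 km.
Transfer time t = π√(a_t³/μ) = 1.1815×10^5 s.
The target's mean motion on its circular orbit is ω₂ = √(μ/r₂³) = 1.1275×10^-5 rad/s.
Angle swept by the target during transfer: ω₂·t = 1.332 rad = 76.32°.
The probe traverses 180° on the transfer ellipse, so the target must lead by 180° − 76.32° = 103.7°.

φ = 103.7°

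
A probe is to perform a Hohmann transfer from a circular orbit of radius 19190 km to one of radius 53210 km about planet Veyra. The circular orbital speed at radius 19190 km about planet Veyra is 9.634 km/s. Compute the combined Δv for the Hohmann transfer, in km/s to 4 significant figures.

From the circular-orbit relation v² = μ/r at r = 19190 km: μ = v²r = (9.634)² × 19190 = 1.78110×10^6 km³/s².
Transfer-ellipse semi-major axis a_t = (r₁ + r₂)/2 = (19190 + 53210)/2 = 36200 km.
At r₁ the circular-orbit speed is v₁ = √(μ/r₁) = 9.634 km/s.
On the transfer ellipse at r₁, vis-viva gives v_p = √[μ(2/r₁ − 1/a_t)] = 11.68 km/s.
First burn Δv₁ = |v_p − v₁| = 2.046 km/s.
At r₂, v₂ = √(μ/r₂) = 5.7856 km/s.
Transfer-orbit speed at r₂: v_a = √[μ(2/r₂ − 1/a_t)] = 4.2124 km/s.
Second burn Δv₂ = |v₂ − v_a| = 1.573 km/s.
Δv = Δv₁ + Δv₂ = 2.046 + 1.573 = 3.619 km/s.

Δv = 3.619 km/s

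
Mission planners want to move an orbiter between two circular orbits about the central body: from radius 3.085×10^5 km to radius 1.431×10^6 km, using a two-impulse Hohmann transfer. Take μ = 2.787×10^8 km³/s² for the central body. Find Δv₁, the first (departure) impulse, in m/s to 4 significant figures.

Δv₁ = 8497 m/s

Transfer-ellipse semi-major axis a_t = (r₁ + r₂)/2 = (3.085×10^5 + 1.431×10^6)/2 = 8.6975×10^5 km.
On the circular orbit at r = 3.085×10^5 km, v_c = √(μ/r) = 30.0567 km/s.
Vis-viva on the transfer ellipse at r = 3.085×10^5 km gives v_t = √[μ(2/r − 1/a_t)] = 38.5535 km/s.
Δv₁ = |v_t − v_c| = |38.5535 − 30.0567| = 8.497 km/s.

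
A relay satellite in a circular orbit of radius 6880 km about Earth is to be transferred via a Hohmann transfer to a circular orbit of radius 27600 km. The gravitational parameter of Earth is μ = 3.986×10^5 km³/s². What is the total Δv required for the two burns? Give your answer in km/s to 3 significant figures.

Δv = 3.42 km/s

Semi-major axis of the transfer orbit: a_t = (6880 + 27600)/2 = 17240 km.
At r₁ the circular-orbit speed is v₁ = √(μ/r₁) = 7.612 km/s.
Transfer-orbit speed at r₁ (vis-viva): v_p = √[μ(2/r₁ − 1/a_t)] = 9.631 km/s.
First burn Δv₁ = |v_p − v₁| = 2.019 km/s.
At r₂, v₂ = √(μ/r₂) = 3.8003 km/s.
Transfer-orbit speed at r₂: v_a = √[μ(2/r₂ − 1/a_t)] = 2.4007 km/s.
Second burn Δv₂ = |v₂ − v_a| = 1.400 km/s.
Δv = Δv₁ + Δv₂ = 2.019 + 1.400 = 3.419 km/s.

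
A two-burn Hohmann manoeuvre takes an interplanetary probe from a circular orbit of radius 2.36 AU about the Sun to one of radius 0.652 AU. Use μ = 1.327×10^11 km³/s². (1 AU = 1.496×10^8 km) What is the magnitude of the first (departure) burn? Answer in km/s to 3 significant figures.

In km: r₁ = 2.36 × 1.496×10^8 = 3.53056×10^8 km; r₂ = 0.652 × 1.496×10^8 = 9.75392×10^7 km.
Transfer-ellipse semi-major axis a_t = (r₁ + r₂)/2 = (3.53056×10^8 + 9.75392×10^7)/2 = 2.252976×10^8 km.
On the circular orbit at r = 3.53056×10^8 km, v_c = √(μ/r) = 19.387 km/s.
Vis-viva on the transfer ellipse at r = 3.53056×10^8 km gives v_t = √[μ(2/r − 1/a_t)] = 12.756 km/s.
Δv₁ = |v_t − v_c| = |12.756 − 19.387| = 6.631 km/s.

Δv₁ = 6.63 km/s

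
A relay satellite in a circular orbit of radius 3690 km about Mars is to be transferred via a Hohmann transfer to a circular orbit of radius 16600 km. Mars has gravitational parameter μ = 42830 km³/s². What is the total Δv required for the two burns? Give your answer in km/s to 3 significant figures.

Transfer-ellipse semi-major axis a_t = (r₁ + r₂)/2 = (3690 + 16600)/2 = 10145 km.
Circular speed at r₁: v₁ = √(μ/r₁) = √(42830/3690) = 3.4069 km/s.
On the transfer ellipse at r₁, vis-viva equation gives v_p = √[μ(2/r₁ − 1/a_t)] = 4.3580 km/s.
First burn Δv₁ = |v_p − v₁| = 0.9511 km/s.
At r₂, v₂ = √(μ/r₂) = 1.60628 km/s.
Transfer-orbit speed at r₂: v_a = √[μ(2/r₂ − 1/a_t)] = 0.968740 km/s.
Second burn Δv₂ = |v₂ − v_a| = 0.6375 km/s.
Δv = Δv₁ + Δv₂ = 0.9511 + 0.6375 = 1.589 km/s.

Δv = 1.59 km/s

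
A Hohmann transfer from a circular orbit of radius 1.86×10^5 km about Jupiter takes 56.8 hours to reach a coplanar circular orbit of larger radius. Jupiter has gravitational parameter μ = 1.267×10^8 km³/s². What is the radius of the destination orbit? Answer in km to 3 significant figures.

Transfer time t = 56.8 hours = 2.0448×10^5 s, and t = π√(a_t³/μ).
So a_t = (μ t²/π²)^(1/3) = (1.267×10^8 × (2.0448×10^5)² / π²)^(1/3) = 8.1269×10^5 km.
Since a_t = (r₁ + r₂)/2, r₂ = 2a_t − r₁ = 2×8.1269×10^5 − 1.860×10^5 = 1.43938×10^6 km.

r₂ = 1.44×10^6 km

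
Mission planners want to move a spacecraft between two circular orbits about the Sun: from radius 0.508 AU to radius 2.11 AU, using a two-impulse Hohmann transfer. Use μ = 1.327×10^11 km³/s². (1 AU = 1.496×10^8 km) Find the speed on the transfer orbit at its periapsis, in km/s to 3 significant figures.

In km: r₁ = 0.508 × 1.496×10^8 = 7.59968×10^7 km; r₂ = 2.11 × 1.496×10^8 = 3.15656×10^8 km.
Transfer-ellipse semi-major axis a_t = (r₁ + r₂)/2 = (7.59968×10^7 + 3.15656×10^8)/2 = 1.958264×10^8 km.
The periapsis of the transfer ellipse is at r = 7.59968×10^7 km.
Vis-viva: v = √[μ(2/r − 1/a_t)] = √[1.327×10^11 × (2/7.59968×10^7 − 1/1.958264×10^8)] = 53.05 km/s.

v = 53.1 km/s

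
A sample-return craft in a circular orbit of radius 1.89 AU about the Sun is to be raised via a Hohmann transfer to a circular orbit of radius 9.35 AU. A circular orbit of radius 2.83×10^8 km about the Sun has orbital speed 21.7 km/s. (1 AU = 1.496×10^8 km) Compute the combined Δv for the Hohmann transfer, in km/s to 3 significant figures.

Δv = 10.4 km/s

From the circular-orbit relation v² = μ/r at r = 2.83×10^8 km: μ = v²r = (21.7)² × 2.83×10^8 = 1.33262×10^11 km³/s².
In km: r₁ = 1.89 × 1.496×10^8 = 2.82744×10^8 km; r₂ = 9.35 × 1.496×10^8 = 1.39876×10^9 km.
Transfer-ellipse semi-major axis a_t = (r₁ + r₂)/2 = (2.82744×10^8 + 1.39876×10^9)/2 = 8.40752×10^8 km.
At r₁ the circular-orbit speed is v₁ = √(μ/r₁) = 21.710 km/s.
On the transfer ellipse at r₁, v² = μ(2/r − 1/a) gives v_p = √[μ(2/r₁ − 1/a_t)] = 28.002 km/s.
First burn Δv₁ = |v_p − v₁| = 6.292 km/s.
Circular speed at r₂: v₂ = √(μ/r₂) = 9.7607 km/s.
Transfer-orbit speed at r₂: v_a = √[μ(2/r₂ − 1/a_t)] = 5.6604 km/s.
Second burn Δv₂ = |v₂ − v_a| = 4.100 km/s.
Δv = Δv₁ + Δv₂ = 6.292 + 4.100 = 10.39 km/s.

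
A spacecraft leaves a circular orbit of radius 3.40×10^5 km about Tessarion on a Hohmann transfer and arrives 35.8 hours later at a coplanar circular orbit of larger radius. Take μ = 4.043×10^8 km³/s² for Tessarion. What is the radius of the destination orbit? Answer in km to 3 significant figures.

r₂ = 1.42×10^6 km

Transfer time t = 35.8 hours = 1.2888×10^5 s, and t = π√(a_t³/μ).
So a_t = (μ t²/π²)^(1/3) = (4.043×10^8 × (1.2888×10^5)² / π²)^(1/3) = 8.7955×10^5 km.
Since a_t = (r₁ + r₂)/2, r₂ = 2a_t − r₁ = 2×8.7955×10^5 − 3.400×10^5 = 1.4191×10^6 km.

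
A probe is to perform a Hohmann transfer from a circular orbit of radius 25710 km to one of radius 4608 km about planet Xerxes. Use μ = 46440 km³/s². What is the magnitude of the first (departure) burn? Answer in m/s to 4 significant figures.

Δv₁ = 603.0 m/s

The Hohmann ellipse has a_t = (r₁ + r₂)/2 = 15159 km.
Circular speed at r = 25710 km: v_c = √(μ/r) = 1.344 km/s.
Transfer-orbit speed at the same r (vis-viva, a = a_t): v_t = √[μ(2/r − 1/a_t)] = 0.7410 km/s.
Δv₁ = |v_t − v_c| = |0.7410 − 1.344| = 0.6030 km/s.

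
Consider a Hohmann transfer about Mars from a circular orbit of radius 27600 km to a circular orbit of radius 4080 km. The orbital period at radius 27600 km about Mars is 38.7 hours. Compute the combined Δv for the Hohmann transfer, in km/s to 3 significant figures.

Δv = 1.65 km/s

From Kepler's third law T² = 4π²r³/μ at r = 27600 km, T = 38.7 hours = 38.7 × 3600 s = 1.3932×10^5 s: μ = 4π²r³/T² = 42762.2 km³/s².
The Hohmann ellipse has a_t = (r₁ + r₂)/2 = 15840 km.
At r₁ the circular-orbit speed is v₁ = √(μ/r₁) = 1.2447 km/s.
Transfer-orbit speed at r₁ (vis-viva equation): v_a = √[μ(2/r₁ − 1/a_t)] = 0.63172 km/s.
First burn Δv₁ = |v_a − v₁| = 0.6130 km/s.
Circular speed at r₂: v₂ = √(μ/r₂) = 3.237 km/s.
Transfer-orbit speed at r₂: v_p = √[μ(2/r₂ − 1/a_t)] = 4.273 km/s.
Second burn Δv₂ = |v₂ − v_p| = 1.036 km/s.
Total Δv = Δv₁ + Δv₂ = 1.649 km/s.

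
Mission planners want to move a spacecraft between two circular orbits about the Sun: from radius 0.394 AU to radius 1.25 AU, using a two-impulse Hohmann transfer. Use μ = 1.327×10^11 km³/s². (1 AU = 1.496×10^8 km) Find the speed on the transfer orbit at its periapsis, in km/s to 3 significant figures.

In km: r₁ = 0.394 × 1.496×10^8 = 5.89424×10^7 km; r₂ = 1.25 × 1.496×10^8 = 1.870×10^8 km.
The Hohmann ellipse has a_t = (r₁ + r₂)/2 = 1.229712×10^8 km.
At periapsis, r = 5.89424×10^7 km.
Vis-viva: v = √[μ(2/r − 1/a_t)] = √[1.327×10^11 × (2/5.89424×10^7 − 1/1.229712×10^8)] = 58.51 km/s.

v = 58.5 km/s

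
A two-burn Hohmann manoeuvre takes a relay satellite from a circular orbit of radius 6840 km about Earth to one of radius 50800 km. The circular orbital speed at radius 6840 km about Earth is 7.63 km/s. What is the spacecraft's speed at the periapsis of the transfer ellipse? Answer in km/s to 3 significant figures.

v = 10.1 km/s

From the circular-orbit relation v² = μ/r at r = 6840 km: μ = v²r = (7.63)² × 6840 = 3.98204×10^5 km³/s².
The Hohmann ellipse has a_t = (r₁ + r₂)/2 = 28820 km.
At periapsis, r = 6840 km.
From the vis-viva equation, v = √[μ(2/r − 1/a_t)] = 10.13 km/s.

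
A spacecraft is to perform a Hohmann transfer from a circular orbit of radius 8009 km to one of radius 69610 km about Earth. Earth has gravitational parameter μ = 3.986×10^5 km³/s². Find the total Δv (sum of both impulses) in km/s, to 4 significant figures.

Δv = 3.699 km/s

The Hohmann ellipse has a_t = (r₁ + r₂)/2 = 38809.5 km.
At r₁ the circular-orbit speed is v₁ = √(μ/r₁) = 7.055 km/s.
On the transfer ellipse at r₁, v² = μ(2/r − 1/a) gives v_p = √[μ(2/r₁ − 1/a_t)] = 9.448 km/s.
First burn Δv₁ = |v_p − v₁| = 2.393 km/s.
Circular speed at r₂: v₂ = √(μ/r₂) = 2.393 km/s.
Transfer-orbit speed at r₂: v_a = √[μ(2/r₂ − 1/a_t)] = 1.087 km/s.
Second burn Δv₂ = |v₂ − v_a| = 1.306 km/s.
Δv = Δv₁ + Δv₂ = 2.393 + 1.306 = 3.699 km/s.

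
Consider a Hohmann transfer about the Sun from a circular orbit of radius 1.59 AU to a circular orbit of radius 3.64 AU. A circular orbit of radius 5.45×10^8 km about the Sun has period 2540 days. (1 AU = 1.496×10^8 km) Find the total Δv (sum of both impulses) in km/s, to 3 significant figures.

Δv = 7.69 km/s

From Kepler's third law T² = 4π²r³/μ at r = 5.45×10^8 km, T = 2540 days = 2540 × 86400 s = 2.19456×10^8 s: μ = 4π²r³/T² = 1.32695×10^11 km³/s².
In km: r₁ = 1.59 × 1.496×10^8 = 2.37864×10^8 km; r₂ = 3.64 × 1.496×10^8 = 5.44544×10^8 km.
Semi-major axis of the transfer orbit: a_t = (2.37864×10^8 + 5.44544×10^8)/2 = 3.91204×10^8 km.
At r₁ the circular-orbit speed is v₁ = √(μ/r₁) = 23.619 km/s.
On the transfer ellipse at r₁, vis-viva equation gives v_p = √[μ(2/r₁ − 1/a_t)] = 27.866 km/s.
First burn Δv₁ = |v_p − v₁| = 4.247 km/s.
At r₂, v₂ = √(μ/r₂) = 15.610 km/s.
Transfer-orbit speed at r₂: v_a = √[μ(2/r₂ − 1/a_t)] = 12.172 km/s.
Second burn Δv₂ = |v₂ − v_a| = 3.438 km/s.
Δv = Δv₁ + Δv₂ = 4.247 + 3.438 = 7.685 km/s.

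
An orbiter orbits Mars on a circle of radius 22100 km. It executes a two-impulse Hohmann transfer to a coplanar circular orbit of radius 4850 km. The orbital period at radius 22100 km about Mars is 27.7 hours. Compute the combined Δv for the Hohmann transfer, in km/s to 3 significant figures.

Δv = 1.39 km/s

From Kepler's third law T² = 4π²r³/μ at r = 22100 km, T = 27.7 hours = 27.7 × 3600 s = 99720 s: μ = 4π²r³/T² = 42852.1 km³/s².
Transfer-ellipse semi-major axis a_t = (r₁ + r₂)/2 = (22100 + 4850)/2 = 13475 km.
Circular speed at r₁: v₁ = √(μ/r₁) = √(42852.1/22100) = 1.3925 km/s.
Transfer-orbit speed at r₁ (vis-viva): v_a = √[μ(2/r₁ − 1/a_t)] = 0.83540 km/s.
First burn Δv₁ = |v_a − v₁| = 0.5571 km/s.
Circular speed at r₂: v₂ = √(μ/r₂) = 2.9725 km/s.
Transfer-orbit speed at r₂: v_p = √[μ(2/r₂ − 1/a_t)] = 3.8067 km/s.
Second burn Δv₂ = |v₂ − v_p| = 0.8342 km/s.
Total Δv = Δv₁ + Δv₂ = 1.391 km/s.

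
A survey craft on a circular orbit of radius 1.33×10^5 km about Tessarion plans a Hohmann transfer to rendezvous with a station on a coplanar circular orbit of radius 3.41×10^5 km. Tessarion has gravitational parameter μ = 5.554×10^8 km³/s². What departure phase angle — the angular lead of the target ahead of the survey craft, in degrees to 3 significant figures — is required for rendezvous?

φ = 75.7°

The Hohmann ellipse has a_t = (r₁ + r₂)/2 = 2.370×10^5 km.
Transfer time t = π√(a_t³/μ) = 15380 s.
The target's mean motion on its circular orbit is ω₂ = √(μ/r₂³) = 1.1835×10^-4 rad/s.
Angle swept by the target during transfer: ω₂·t = 1.820 rad = 104.3°.
The survey craft traverses 180° on the transfer ellipse, so the target must lead by 180° − 104.3° = 75.7°.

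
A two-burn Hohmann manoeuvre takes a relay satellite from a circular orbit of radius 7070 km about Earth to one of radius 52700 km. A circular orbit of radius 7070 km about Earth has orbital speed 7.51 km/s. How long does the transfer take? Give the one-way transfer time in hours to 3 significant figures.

t = 7.14 hours

From the circular-orbit relation v² = μ/r at r = 7070 km: μ = v²r = (7.51)² × 7070 = 3.98749×10^5 km³/s².
The Hohmann ellipse has a_t = (r₁ + r₂)/2 = 29885 km.
Half the transfer-orbit period gives t = π√(a_t³/μ) = 25700 s.
Converting: 25700 s ÷ 3600 s/hour = 7.14 hours.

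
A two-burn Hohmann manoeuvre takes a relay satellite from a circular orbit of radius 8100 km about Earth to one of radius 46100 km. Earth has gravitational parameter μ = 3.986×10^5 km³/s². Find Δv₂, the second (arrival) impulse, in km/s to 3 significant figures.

Δv₂ = 1.33 km/s

Transfer-ellipse semi-major axis a_t = (r₁ + r₂)/2 = (8100 + 46100)/2 = 27100 km.
Circular speed at r = 46100 km: v_c = √(μ/r) = 2.9405 km/s.
Vis-viva on the transfer ellipse at r = 46100 km gives v_t = √[μ(2/r − 1/a_t)] = 1.6076 km/s.
Δv₂ = |v_t − v_c| = |1.6076 − 2.9405| = 1.333 km/s.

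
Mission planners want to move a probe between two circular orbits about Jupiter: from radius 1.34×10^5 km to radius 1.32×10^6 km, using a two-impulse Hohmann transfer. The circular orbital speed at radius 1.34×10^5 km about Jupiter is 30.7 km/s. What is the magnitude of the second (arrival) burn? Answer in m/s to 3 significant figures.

Δv₂ = 5580 m/s

From the circular-orbit relation v² = μ/r at r = 1.34×10^5 km: μ = v²r = (30.7)² × 1.34×10^5 = 1.26294×10^8 km³/s².
Semi-major axis of the transfer orbit: a_t = (1.340×10^5 + 1.320×10^6)/2 = 7.270×10^5 km.
On the circular orbit at r = 1.320×10^6 km, v_c = √(μ/r) = 9.781 km/s.
Transfer-orbit speed at the same r (vis-viva, a = a_t): v_t = √[μ(2/r − 1/a_t)] = 4.199 km/s.
Δv₂ = |v_t − v_c| = |4.199 − 9.781| = 5.582 km/s.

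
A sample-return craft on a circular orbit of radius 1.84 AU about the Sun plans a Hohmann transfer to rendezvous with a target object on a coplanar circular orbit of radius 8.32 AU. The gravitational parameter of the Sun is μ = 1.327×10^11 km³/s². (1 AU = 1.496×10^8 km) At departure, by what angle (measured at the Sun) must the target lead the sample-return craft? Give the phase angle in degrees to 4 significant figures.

φ = 94.12°

In km: r₁ = 1.84 × 1.496×10^8 = 2.75264×10^8 km; r₂ = 8.32 × 1.496×10^8 = 1.244672×10^9 km.
Semi-major axis of the transfer orbit: a_t = (2.75264×10^8 + 1.244672×10^9)/2 = 7.59968×10^8 km.
The half-period of the transfer ellipse is t = π√(a_t³/μ) = 1.8068×10^8 s.
The target's mean motion on its circular orbit is ω₂ = √(μ/r₂³) = 8.2957×10^-9 rad/s.
Angle swept by the target during transfer: ω₂·t = 1.4989 rad = 85.88°.
The sample-return craft traverses 180° on the transfer ellipse, so the target must lead by 180° − 85.88° = 94.12°.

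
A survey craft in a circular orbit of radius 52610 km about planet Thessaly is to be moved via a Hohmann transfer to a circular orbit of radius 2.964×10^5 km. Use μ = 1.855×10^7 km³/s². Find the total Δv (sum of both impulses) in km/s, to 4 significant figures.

Δv = 9.262 km/s

Semi-major axis of the transfer orbit: a_t = (52610 + 2.964×10^5)/2 = 1.74505×10^5 km.
At r₁ the circular-orbit speed is v₁ = √(μ/r₁) = 18.7775 km/s.
On the transfer ellipse at r₁, vis-viva gives v_p = √[μ(2/r₁ − 1/a_t)] = 24.4722 km/s.
First burn Δv₁ = |v_p − v₁| = 5.695 km/s.
Circular speed at r₂: v₂ = √(μ/r₂) = 7.911 km/s.
Transfer-orbit speed at r₂: v_a = √[μ(2/r₂ − 1/a_t)] = 4.344 km/s.
Second burn Δv₂ = |v₂ − v_a| = 3.567 km/s.
Δv = Δv₁ + Δv₂ = 5.695 + 3.567 = 9.262 km/s.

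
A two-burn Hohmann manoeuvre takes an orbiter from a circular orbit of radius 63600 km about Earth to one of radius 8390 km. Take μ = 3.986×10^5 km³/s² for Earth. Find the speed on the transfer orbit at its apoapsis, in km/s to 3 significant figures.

v = 1.21 km/s

Transfer-ellipse semi-major axis a_t = (r₁ + r₂)/2 = (63600 + 8390)/2 = 35995 km.
At apoapsis, r = 63600 km.
Vis-viva: v = √[μ(2/r − 1/a_t)] = √[3.986×10^5 × (2/63600 − 1/35995)] = 1.209 km/s.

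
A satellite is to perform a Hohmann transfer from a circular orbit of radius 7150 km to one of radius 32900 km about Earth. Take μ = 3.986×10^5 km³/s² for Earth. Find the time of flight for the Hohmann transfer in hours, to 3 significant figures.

t = 3.92 hours

Transfer-ellipse semi-major axis a_t = (r₁ + r₂)/2 = (7150 + 32900)/2 = 20025 km.
Half the transfer-orbit period gives t = π√(a_t³/μ) = 14100 s.
Converting: 14100 s ÷ 3600 s/hour = 3.92 hours.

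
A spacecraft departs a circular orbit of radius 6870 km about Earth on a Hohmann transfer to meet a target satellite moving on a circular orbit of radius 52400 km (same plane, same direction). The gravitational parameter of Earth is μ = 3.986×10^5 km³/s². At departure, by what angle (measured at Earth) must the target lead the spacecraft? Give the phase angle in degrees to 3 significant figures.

φ = 103°

Semi-major axis of the transfer orbit: a_t = (6870 + 52400)/2 = 29635 km.
Transfer time t = π√(a_t³/μ) = 25386 s.
Target angular speed ω₂ = √(μ/r₂³) = 5.2635×10^-5 rad/s.
Angle swept by the target during transfer: ω₂·t = 1.3362 rad = 76.56°.
The spacecraft traverses 180° on the transfer ellipse, so the target must lead by 180° − 76.56° = 103°.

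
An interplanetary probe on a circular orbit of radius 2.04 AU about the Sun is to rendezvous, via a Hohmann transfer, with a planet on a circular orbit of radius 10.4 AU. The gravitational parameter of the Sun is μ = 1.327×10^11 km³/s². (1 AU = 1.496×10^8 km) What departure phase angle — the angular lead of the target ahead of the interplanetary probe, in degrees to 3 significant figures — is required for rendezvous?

φ = 96.7°

In km: r₁ = 2.04 × 1.496×10^8 = 3.05184×10^8 km; r₂ = 10.4 × 1.496×10^8 = 1.55584×10^9 km.
Semi-major axis of the transfer orbit: a_t = (3.05184×10^8 + 1.55584×10^9)/2 = 9.30512×10^8 km.
The half-period of the transfer ellipse is t = π√(a_t³/μ) = 2.44792×10^8 s.
Target angular speed ω₂ = √(μ/r₂³) = 5.93592×10^-9 rad/s.
Angle swept by the target during transfer: ω₂·t = 1.45307 rad = 83.255°.
Arrival is 180° from departure on the ellipse, so φ = 180° − 83.255° = 96.7°.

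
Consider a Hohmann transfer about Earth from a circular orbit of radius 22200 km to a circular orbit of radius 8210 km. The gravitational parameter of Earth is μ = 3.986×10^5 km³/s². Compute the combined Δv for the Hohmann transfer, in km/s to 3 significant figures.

Δv = 2.58 km/s

Semi-major axis of the transfer orbit: a_t = (22200 + 8210)/2 = 15205 km.
Circular speed at r₁: v₁ = √(μ/r₁) = √(3.986×10^5/22200) = 4.23733 km/s.
Transfer-orbit speed at r₁ (v² = μ(2/r − 1/a)): v_a = √[μ(2/r₁ − 1/a_t)] = 3.11366 km/s.
First burn Δv₁ = |v_a − v₁| = 1.1237 km/s.
Circular speed at r₂: v₂ = √(μ/r₂) = 6.9678 km/s.
Transfer-orbit speed at r₂: v_p = √[μ(2/r₂ − 1/a_t)] = 8.4194 km/s.
Second burn Δv₂ = |v₂ − v_p| = 1.4516 km/s.
Δv = Δv₁ + Δv₂ = 1.1237 + 1.4516 = 2.575 km/s.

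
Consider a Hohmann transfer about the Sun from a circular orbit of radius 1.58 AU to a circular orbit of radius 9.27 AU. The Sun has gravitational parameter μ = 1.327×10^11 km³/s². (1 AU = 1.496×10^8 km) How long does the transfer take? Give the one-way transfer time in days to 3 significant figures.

t = 2310 days

In km: r₁ = 1.58 × 1.496×10^8 = 2.36368×10^8 km; r₂ = 9.27 × 1.496×10^8 = 1.386792×10^9 km.
The Hohmann ellipse has a_t = (r₁ + r₂)/2 = 8.1158×10^8 km.
By Kepler's third law the transfer-orbit period is T = 2π√(a_t³/μ), so t = T/2 = 1.994×10^8 s.
Converting: 1.994×10^8 s ÷ 86400 s/day = 2310 days.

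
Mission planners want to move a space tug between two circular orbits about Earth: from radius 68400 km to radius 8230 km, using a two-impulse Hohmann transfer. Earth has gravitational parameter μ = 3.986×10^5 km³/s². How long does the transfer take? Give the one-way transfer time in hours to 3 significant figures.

Semi-major axis of the transfer orbit: a_t = (68400 + 8230)/2 = 38315 km.
Half the transfer-orbit period gives t = π√(a_t³/μ) = 37320 s.
Converting: 37320 s ÷ 3600 s/hour = 10.4 hours.

t = 10.4 hours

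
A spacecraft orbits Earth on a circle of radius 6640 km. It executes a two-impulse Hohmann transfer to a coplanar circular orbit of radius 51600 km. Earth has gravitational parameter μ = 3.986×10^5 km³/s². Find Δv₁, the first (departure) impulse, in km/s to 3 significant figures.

Δv₁ = 2.57 km/s

The Hohmann ellipse has a_t = (r₁ + r₂)/2 = 29120 km.
Circular speed at r = 6640 km: v_c = √(μ/r) = 7.7479 km/s.
Transfer-orbit speed at the same r (vis-viva, a = a_t): v_t = √[μ(2/r − 1/a_t)] = 10.314 km/s.
Δv₁ = |v_t − v_c| = |10.314 − 7.7479| = 2.566 km/s.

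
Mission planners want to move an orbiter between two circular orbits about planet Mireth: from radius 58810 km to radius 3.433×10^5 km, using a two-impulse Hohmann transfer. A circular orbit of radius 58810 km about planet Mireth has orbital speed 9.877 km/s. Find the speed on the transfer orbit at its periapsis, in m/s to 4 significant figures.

From the circular-orbit relation v² = μ/r at r = 58810 km: μ = v²r = (9.877)² × 58810 = 5.73722×10^6 km³/s².
Semi-major axis of the transfer orbit: a_t = (58810 + 3.433×10^5)/2 = 2.01055×10^5 km.
At periapsis, r = 58810 km.
Vis-viva: v = √[μ(2/r − 1/a_t)] = √[5.73722×10^6 × (2/58810 − 1/2.01055×10^5)] = 12.91 km/s.

v = 12910 m/s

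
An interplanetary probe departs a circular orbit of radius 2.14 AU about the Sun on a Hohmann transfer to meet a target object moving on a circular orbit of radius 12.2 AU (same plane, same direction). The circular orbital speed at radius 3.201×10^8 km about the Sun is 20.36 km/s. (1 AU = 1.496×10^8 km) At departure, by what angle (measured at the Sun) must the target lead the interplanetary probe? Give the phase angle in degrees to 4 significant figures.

From the circular-orbit relation v² = μ/r at r = 3.201×10^8 km: μ = v²r = (20.36)² × 3.201×10^8 = 1.32691×10^11 km³/s².
In km: r₁ = 2.14 × 1.496×10^8 = 3.20144×10^8 km; r₂ = 12.2 × 1.496×10^8 = 1.82512×10^9 km.
The Hohmann ellipse has a_t = (r₁ + r₂)/2 = 1.072632×10^9 km.
The half-period of the transfer ellipse is t = π√(a_t³/μ) = 3.0297×10^8 s.
The target's mean motion on its circular orbit is ω₂ = √(μ/r₂³) = 4.6718×10^-9 rad/s.
Angle swept by the target during transfer: ω₂·t = 1.4154 rad = 81.10°.
The interplanetary probe traverses 180° on the transfer ellipse, so the target must lead by 180° − 81.10° = 98.90°.

φ = 98.90°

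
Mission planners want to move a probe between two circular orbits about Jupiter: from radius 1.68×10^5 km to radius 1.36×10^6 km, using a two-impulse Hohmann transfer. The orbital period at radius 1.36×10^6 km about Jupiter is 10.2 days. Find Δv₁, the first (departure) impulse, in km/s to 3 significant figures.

Δv₁ = 9.22 km/s

From Kepler's third law T² = 4π²r³/μ at r = 1.36×10^6 km, T = 10.2 days = 10.2 × 86400 s = 8.8128×10^5 s: μ = 4π²r³/T² = 1.27864×10^8 km³/s².
The Hohmann ellipse has a_t = (r₁ + r₂)/2 = 7.640×10^5 km.
On the circular orbit at r = 1.680×10^5 km, v_c = √(μ/r) = 27.59 km/s.
Vis-viva on the transfer ellipse at r = 1.680×10^5 km gives v_t = √[μ(2/r − 1/a_t)] = 36.81 km/s.
Δv₁ = |v_t − v_c| = |36.81 − 27.59| = 9.220 km/s.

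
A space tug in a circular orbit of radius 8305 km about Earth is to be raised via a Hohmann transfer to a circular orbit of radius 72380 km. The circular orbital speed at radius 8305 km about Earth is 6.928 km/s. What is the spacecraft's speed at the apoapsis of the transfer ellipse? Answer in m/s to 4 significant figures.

v = 1065 m/s

From the circular-orbit relation v² = μ/r at r = 8305 km: μ = v²r = (6.928)² × 8305 = 3.98617×10^5 km³/s².
The Hohmann ellipse has a_t = (r₁ + r₂)/2 = 40342.5 km.
The apoapsis of the transfer ellipse is at r = 72380 km.
Applying v² = μ(2/r − 1/a_t): v = 1.065 km/s.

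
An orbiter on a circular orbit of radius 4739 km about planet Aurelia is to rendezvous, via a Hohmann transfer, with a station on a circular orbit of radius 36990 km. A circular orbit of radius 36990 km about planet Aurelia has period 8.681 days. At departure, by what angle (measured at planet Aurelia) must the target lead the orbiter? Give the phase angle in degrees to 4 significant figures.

φ = 103.7°

From Kepler's third law T² = 4π²r³/μ at r = 36990 km, T = 8.681 days = 8.681 × 86400 s = 7.500384×10^5 s: μ = 4π²r³/T² = 3551.78 km³/s².
The Hohmann ellipse has a_t = (r₁ + r₂)/2 = 20864.5 km.
Transfer time t = π√(a_t³/μ) = 1.58869×10^5 s.
The target's mean motion on its circular orbit is ω₂ = √(μ/r₂³) = 8.37715×10^-6 rad/s.
Angle swept by the target during transfer: ω₂·t = 1.33087 rad = 76.253°.
Arrival is 180° from departure on the ellipse, so φ = 180° − 76.253° = 103.7°.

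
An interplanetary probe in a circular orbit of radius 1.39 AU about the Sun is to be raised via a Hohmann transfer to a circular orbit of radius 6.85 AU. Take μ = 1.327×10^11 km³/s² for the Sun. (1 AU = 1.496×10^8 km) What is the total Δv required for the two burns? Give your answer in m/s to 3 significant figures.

Δv = 12100 m/s

In km: r₁ = 1.39 × 1.496×10^8 = 2.07944×10^8 km; r₂ = 6.85 × 1.496×10^8 = 1.02476×10^9 km.
The Hohmann ellipse has a_t = (r₁ + r₂)/2 = 6.16352×10^8 km.
Circular speed at r₁: v₁ = √(μ/r₁) = √(1.327×10^11/2.07944×10^8) = 25.262 km/s.
Transfer-orbit speed at r₁ (vis-viva): v_p = √[μ(2/r₁ − 1/a_t)] = 32.573 km/s.
First burn Δv₁ = |v_p − v₁| = 7.311 km/s.
Circular speed at r₂: v₂ = √(μ/r₂) = 11.38 km/s.
Transfer-orbit speed at r₂: v_a = √[μ(2/r₂ − 1/a_t)] = 6.610 km/s.
Second burn Δv₂ = |v₂ − v_a| = 4.770 km/s.
Total Δv = Δv₁ + Δv₂ = 12.08 km/s.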